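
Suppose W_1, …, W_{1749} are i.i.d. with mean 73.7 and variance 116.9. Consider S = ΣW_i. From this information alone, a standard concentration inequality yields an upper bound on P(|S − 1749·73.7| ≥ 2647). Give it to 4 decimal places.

0.0292

With mean and variance of each term known, Chebyshev's inequality bounds the deviation of the sum (or sample mean).
Var(S) = n·Var(W_i) = 1749·116.9 = 204458.1.
Chebyshev: P(|S − 1749·73.7| ≥ 2647) ≤ Var(S)/2647² = 204458.1/7006609 = 0.0292.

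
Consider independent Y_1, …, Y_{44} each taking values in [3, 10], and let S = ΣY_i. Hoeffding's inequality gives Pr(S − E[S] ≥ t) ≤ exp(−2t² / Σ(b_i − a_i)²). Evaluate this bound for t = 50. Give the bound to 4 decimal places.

0.0984

Σ(b_i − a_i)² = 44·(7)² = 2156.
Exponent = 2·50²/2156 = 2.3191.
Bound = exp(−2.3191) = 0.09836.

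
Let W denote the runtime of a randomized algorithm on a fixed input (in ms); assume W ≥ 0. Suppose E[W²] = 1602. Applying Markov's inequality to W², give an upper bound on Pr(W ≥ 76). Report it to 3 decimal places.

0.277

Since W ≥ 0, the event {W ≥ 76} is the same as {W² ≥ 5776}.
Markov's inequality applied to W² gives Pr(W² ≥ 5776) ≤ E[W²]/5776 = 1602/5776 = 0.2774.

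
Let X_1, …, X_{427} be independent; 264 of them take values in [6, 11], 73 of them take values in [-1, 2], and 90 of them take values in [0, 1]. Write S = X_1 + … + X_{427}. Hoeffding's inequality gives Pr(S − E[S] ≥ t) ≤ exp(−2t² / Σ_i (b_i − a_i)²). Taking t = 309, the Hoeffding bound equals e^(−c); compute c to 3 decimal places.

25.992

Σ(b_i − a_i)² = 264·5² + 73·3² + 90·1² = 7347.
c = 2t² / 7347 = 2·309² / 7347 = 25.9918.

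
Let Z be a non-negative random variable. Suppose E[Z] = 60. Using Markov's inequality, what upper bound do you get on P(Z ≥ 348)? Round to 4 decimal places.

0.1724

Markov's inequality: for a non-negative random variable, P(Z ≥ a) ≤ E[Z]/a.
Here E[Z] = 60 and a = 348, so the bound is 60/348 = 0.1724.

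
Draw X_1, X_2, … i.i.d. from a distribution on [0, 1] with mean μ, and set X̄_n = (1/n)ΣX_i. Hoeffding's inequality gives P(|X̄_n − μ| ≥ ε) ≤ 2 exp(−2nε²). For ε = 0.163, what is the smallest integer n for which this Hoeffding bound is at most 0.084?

60

Require 2·exp(−2nε²) ≤ 0.084, i.e. 2nε² ≥ ln(2/0.084) = 3.170086.
So n ≥ 3.170086 / (2·0.163²) = 59.658.
The smallest integer n is 60.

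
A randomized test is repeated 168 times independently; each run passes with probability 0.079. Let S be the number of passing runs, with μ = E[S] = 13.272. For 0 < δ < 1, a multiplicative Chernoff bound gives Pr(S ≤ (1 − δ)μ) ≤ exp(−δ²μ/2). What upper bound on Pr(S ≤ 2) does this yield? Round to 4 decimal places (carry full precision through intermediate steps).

0.0083

Write 2 = (1 − δ)μ, so δ = 1 − 2/13.272 = 0.8493068…
Then the exponent is δ²μ/2 = (μ − 2)²/(2μ) = 4.786693.
Bound = exp(−4.786693) = 0.00834.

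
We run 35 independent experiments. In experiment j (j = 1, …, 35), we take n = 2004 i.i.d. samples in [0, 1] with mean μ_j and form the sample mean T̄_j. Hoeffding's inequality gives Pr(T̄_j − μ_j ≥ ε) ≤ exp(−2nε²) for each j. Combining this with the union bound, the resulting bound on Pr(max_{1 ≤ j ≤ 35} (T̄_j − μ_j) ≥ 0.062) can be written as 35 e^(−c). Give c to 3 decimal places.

15.407

Union bound over the 35 events: Pr(max_{1 ≤ j ≤ 35} (T̄_j − μ_j) ≥ 0.062) ≤ 35·exp(−2nε²) = 35 exp(−2·2004·0.062²).
So c = 2·2004·0.062² = 15.4068.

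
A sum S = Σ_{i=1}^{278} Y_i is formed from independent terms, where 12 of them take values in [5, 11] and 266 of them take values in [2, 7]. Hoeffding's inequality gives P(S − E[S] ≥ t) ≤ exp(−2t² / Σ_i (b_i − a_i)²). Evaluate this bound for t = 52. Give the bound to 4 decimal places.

Σ(b_i − a_i)² = 12·6² + 266·5² = 7082.
Exponent = 2·52² / 7082 = 0.76363.
Bound = exp(−0.76363) = 0.46597.

0.4660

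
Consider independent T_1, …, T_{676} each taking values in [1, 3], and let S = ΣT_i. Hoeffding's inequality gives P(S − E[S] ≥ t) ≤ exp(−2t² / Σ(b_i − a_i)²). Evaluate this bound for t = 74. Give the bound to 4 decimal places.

Σ(b_i − a_i)² = 676·(2)² = 2704.
Exponent = 2·74²/2704 = 4.0503.
Bound = exp(−4.0503) = 0.01742.

0.0174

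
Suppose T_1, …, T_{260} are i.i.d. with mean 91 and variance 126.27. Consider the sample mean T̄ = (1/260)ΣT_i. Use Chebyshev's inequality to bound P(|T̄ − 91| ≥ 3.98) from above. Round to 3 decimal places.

0.031

Var(T̄) = Var(T_i)/n = 126.27/260 = 0.48565.
Chebyshev: P(|T̄ − 91| ≥ 3.98) ≤ Var(T̄)/(3.98)² = 126.27/(260·3.98²) = 0.0307.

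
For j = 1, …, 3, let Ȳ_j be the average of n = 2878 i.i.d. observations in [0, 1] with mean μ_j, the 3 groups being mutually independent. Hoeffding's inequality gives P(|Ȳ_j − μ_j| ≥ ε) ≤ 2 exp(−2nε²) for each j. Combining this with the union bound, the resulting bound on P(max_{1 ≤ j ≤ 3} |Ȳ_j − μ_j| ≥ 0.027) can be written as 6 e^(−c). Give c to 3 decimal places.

Union bound over the 3 events: P(max_{1 ≤ j ≤ 3} |Ȳ_j − μ_j| ≥ 0.027) ≤ 3·2·exp(−2nε²) = 6 exp(−2·2878·0.027²).
So c = 2·2878·0.027² = 4.1961.

4.196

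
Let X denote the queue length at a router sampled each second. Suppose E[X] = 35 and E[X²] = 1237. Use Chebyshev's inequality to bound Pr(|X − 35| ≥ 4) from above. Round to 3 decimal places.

0.750

Var(X) = E[X²] − (E[X])² = 1237 − 1225 = 12.
Chebyshev's inequality: Pr(|X − μ| ≥ t) ≤ Var(X)/t² = 12/16 = 0.7500.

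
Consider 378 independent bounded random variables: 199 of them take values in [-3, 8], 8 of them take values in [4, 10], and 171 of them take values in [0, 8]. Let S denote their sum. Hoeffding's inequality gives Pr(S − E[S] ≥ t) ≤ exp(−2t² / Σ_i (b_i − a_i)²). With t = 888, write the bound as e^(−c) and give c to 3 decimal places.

44.663

Σ(b_i − a_i)² = 199·11² + 8·6² + 171·8² = 35311.
c = 2t² / 35311 = 2·888² / 35311 = 44.6628.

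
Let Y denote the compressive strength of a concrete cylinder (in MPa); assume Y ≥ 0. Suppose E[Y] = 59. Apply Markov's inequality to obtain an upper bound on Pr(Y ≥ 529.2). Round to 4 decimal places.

Markov's inequality: for a non-negative random variable, Pr(Y ≥ a) ≤ E[Y]/a.
Here E[Y] = 59 and a = 529.2, so the bound is 59/529.2 = 0.1115.

0.1115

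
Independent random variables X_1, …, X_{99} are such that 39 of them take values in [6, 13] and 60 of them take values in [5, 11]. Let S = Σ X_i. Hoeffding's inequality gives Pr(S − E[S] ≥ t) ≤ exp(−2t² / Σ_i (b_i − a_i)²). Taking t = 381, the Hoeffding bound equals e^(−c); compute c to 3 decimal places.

71.315

Σ(b_i − a_i)² = 39·7² + 60·6² = 4071.
c = 2t² / 4071 = 2·381² / 4071 = 71.3147.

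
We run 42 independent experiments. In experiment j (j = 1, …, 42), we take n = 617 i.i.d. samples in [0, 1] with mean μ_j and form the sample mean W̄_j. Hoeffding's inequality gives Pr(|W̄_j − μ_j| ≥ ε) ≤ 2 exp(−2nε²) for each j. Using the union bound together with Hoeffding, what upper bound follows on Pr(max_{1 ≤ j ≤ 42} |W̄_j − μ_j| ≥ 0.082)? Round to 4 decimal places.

0.0209

Per-experiment Hoeffding bound: 2·exp(−2·617·0.082²) = 2·exp(−8.29742) = 0.00049832.
Union bound over 42 events: 42·0.00049832 = 0.02093.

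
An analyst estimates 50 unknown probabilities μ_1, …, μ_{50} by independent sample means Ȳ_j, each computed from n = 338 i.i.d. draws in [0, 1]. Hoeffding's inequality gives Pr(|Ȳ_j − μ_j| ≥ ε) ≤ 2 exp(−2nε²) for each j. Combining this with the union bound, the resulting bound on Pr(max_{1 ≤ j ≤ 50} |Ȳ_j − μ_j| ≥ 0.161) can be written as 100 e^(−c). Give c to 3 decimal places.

Union bound over the 50 events: Pr(max_{1 ≤ j ≤ 50} |Ȳ_j − μ_j| ≥ 0.161) ≤ 50·2·exp(−2nε²) = 100 exp(−2·338·0.161²).
So c = 2·338·0.161² = 17.5226.

17.523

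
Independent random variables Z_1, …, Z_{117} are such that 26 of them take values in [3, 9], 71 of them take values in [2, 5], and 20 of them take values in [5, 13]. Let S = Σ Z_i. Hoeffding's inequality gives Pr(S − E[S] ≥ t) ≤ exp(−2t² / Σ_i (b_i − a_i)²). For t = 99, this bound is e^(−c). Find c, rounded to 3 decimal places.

Σ(b_i − a_i)² = 26·6² + 71·3² + 20·8² = 2855.
c = 2t² / 2855 = 2·99² / 2855 = 6.8658.

6.866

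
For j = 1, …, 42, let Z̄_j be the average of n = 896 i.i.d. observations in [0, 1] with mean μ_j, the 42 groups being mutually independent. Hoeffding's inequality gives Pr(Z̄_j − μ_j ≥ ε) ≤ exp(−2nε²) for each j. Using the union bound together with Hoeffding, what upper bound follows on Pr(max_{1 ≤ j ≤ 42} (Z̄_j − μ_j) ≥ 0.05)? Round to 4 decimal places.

0.4760

Per-experiment Hoeffding bound: exp(−2·896·0.05²) = exp(−4.48000) = 0.011333.
Union bound over 42 events: 42·0.011333 = 0.47600.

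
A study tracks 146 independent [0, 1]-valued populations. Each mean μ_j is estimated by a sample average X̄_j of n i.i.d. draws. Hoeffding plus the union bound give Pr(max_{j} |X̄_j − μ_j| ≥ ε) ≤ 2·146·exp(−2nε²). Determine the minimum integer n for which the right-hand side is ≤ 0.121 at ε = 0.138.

Need 2·146·exp(−2nε²) ≤ 0.121, i.e. exp(−2nε²) ≤ 0.121/292.
So 2nε² ≥ ln(292/0.121) = 7.788719.
Hence n ≥ 7.788719/(2·0.138²) = 204.493.
The smallest integer n is 205.

205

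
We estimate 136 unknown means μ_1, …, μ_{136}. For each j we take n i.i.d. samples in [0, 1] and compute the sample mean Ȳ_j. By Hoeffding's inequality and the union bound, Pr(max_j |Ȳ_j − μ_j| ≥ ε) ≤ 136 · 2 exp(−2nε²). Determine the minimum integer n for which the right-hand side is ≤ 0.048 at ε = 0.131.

Need 2·136·exp(−2nε²) ≤ 0.048, i.e. exp(−2nε²) ≤ 0.048/272.
So 2nε² ≥ ln(272/0.048) = 8.642356.
Hence n ≥ 8.642356/(2·0.131²) = 251.802.
The smallest integer n is 252.

252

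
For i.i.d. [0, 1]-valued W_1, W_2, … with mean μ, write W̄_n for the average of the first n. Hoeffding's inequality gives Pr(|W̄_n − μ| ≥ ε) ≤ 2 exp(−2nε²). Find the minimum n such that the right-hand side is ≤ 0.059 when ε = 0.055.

583

Require 2·exp(−2nε²) ≤ 0.059, i.e. 2nε² ≥ ln(2/0.059) = 3.523365.
So n ≥ 3.523365 / (2·0.055²) = 582.374.
The smallest integer n is 583.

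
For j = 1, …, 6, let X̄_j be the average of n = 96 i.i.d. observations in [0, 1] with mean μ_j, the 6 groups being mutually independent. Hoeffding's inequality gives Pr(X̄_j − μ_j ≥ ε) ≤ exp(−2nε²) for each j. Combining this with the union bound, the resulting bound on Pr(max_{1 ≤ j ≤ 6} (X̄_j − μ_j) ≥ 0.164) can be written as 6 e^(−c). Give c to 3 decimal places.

5.164

Union bound over the 6 events: Pr(max_{1 ≤ j ≤ 6} (X̄_j − μ_j) ≥ 0.164) ≤ 6·exp(−2nε²) = 6 exp(−2·96·0.164²).
So c = 2·96·0.164² = 5.1640.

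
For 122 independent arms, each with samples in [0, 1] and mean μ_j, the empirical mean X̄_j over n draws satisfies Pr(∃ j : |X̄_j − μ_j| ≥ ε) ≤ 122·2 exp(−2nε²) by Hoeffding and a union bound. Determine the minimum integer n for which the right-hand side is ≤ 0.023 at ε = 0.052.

1715

Need 2·122·exp(−2nε²) ≤ 0.023, i.e. exp(−2nε²) ≤ 0.023/244.
So 2nε² ≥ ln(244/0.023) = 9.269429.
Hence n ≥ 9.269429/(2·0.052²) = 1714.022.
The smallest integer n is 1715.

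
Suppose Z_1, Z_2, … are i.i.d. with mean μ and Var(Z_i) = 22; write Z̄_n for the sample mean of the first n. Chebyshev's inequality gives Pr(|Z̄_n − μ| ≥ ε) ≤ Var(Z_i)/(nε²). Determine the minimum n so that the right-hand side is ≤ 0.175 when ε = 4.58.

6

Require 22/(n·4.58²) ≤ 0.175, i.e. n ≥ 22/(0.175·4.58²) = 5.993.
The smallest integer n is 6.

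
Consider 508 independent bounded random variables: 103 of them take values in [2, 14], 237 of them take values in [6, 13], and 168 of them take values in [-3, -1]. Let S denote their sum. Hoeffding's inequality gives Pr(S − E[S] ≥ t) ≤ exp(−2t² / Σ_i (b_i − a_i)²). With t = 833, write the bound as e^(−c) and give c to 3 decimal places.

51.177

Σ(b_i − a_i)² = 103·12² + 237·7² + 168·2² = 27117.
c = 2t² / 27117 = 2·833² / 27117 = 51.1774.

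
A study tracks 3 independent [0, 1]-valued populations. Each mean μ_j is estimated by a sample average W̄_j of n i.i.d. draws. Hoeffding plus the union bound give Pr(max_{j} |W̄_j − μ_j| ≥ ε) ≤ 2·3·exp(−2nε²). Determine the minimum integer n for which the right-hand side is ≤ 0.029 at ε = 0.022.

Need 2·3·exp(−2nε²) ≤ 0.029, i.e. exp(−2nε²) ≤ 0.029/6.
So 2nε² ≥ ln(6/0.029) = 5.332219.
Hence n ≥ 5.332219/(2·0.022²) = 5508.491.
The smallest integer n is 5509.

5509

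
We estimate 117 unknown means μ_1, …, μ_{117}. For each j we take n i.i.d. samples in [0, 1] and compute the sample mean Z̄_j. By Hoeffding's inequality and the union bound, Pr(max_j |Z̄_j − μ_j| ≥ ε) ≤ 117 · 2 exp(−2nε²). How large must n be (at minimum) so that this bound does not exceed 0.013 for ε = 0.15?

Need 2·117·exp(−2nε²) ≤ 0.013, i.e. exp(−2nε²) ≤ 0.013/234.
So 2nε² ≥ ln(234/0.013) = 9.798127.
Hence n ≥ 9.798127/(2·0.15²) = 217.736.
The smallest integer n is 218.

218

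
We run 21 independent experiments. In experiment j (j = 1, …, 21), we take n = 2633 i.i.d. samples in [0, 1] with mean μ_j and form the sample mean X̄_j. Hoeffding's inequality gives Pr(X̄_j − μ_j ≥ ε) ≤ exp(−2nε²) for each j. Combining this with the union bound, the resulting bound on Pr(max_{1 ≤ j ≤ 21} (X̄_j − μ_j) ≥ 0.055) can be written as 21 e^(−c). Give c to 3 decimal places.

Union bound over the 21 events: Pr(max_{1 ≤ j ≤ 21} (X̄_j − μ_j) ≥ 0.055) ≤ 21·exp(−2nε²) = 21 exp(−2·2633·0.055²).
So c = 2·2633·0.055² = 15.9297.

15.930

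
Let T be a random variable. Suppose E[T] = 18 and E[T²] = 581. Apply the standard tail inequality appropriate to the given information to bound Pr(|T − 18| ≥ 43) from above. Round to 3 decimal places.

0.139

The first two moments determine the variance, so Chebyshev's inequality is the sharpest standard bound available.
Var(T) = E[T²] − (E[T])² = 581 − 324 = 257.
Chebyshev's inequality: Pr(|T − μ| ≥ t) ≤ Var(T)/t² = 257/1849 = 0.1390.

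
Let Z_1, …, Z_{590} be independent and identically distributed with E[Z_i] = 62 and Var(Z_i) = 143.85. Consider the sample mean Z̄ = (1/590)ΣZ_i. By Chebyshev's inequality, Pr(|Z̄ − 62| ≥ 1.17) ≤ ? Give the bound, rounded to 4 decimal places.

Var(Z̄) = Var(Z_i)/n = 143.85/590 = 0.24381.
Chebyshev: Pr(|Z̄ − 62| ≥ 1.17) ≤ Var(Z̄)/(1.17)² = 143.85/(590·1.17²) = 0.1781.

0.1781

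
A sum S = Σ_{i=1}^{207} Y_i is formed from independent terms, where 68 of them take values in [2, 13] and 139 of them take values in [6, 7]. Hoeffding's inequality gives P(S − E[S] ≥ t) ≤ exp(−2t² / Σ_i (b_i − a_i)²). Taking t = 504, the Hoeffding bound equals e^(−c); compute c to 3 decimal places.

60.719

Σ(b_i − a_i)² = 68·11² + 139·1² = 8367.
c = 2t² / 8367 = 2·504² / 8367 = 60.7185.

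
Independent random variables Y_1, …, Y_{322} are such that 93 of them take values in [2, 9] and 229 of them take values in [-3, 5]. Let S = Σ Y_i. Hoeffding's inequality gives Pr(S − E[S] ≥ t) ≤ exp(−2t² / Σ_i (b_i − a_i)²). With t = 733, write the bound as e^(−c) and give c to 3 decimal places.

Σ(b_i − a_i)² = 93·7² + 229·8² = 19213.
c = 2t² / 19213 = 2·733² / 19213 = 55.9297.

55.930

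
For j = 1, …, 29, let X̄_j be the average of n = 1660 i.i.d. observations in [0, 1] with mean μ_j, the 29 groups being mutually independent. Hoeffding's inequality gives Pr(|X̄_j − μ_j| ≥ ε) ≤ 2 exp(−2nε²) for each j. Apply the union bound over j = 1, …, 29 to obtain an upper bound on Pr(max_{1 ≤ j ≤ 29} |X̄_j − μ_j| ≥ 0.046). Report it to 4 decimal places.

Per-experiment Hoeffding bound: 2·exp(−2·1660·0.046²) = 2·exp(−7.02512) = 0.0017785.
Union bound over 29 events: 29·0.0017785 = 0.05158.

0.0516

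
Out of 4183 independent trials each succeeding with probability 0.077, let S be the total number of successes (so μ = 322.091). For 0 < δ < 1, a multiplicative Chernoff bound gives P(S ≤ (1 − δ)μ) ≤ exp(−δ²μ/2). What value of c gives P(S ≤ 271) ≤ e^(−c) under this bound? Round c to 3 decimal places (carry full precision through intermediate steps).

Write 271 = (1 − δ)μ, so δ = 1 − 271/322.091 = 0.1586229…
Then the exponent is δ²μ/2 = (μ − 271)²/(2μ) = 4.052101.

4.052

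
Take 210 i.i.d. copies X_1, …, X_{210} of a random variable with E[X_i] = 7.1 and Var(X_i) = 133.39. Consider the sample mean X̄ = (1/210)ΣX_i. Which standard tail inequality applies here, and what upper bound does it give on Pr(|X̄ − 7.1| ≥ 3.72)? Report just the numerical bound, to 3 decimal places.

0.046

With mean and variance of each term known, Chebyshev's inequality bounds the deviation of the sum (or sample mean).
Var(X̄) = Var(X_i)/n = 133.39/210 = 0.63519.
Chebyshev: Pr(|X̄ − 7.1| ≥ 3.72) ≤ Var(X̄)/(3.72)² = 133.39/(210·3.72²) = 0.0459.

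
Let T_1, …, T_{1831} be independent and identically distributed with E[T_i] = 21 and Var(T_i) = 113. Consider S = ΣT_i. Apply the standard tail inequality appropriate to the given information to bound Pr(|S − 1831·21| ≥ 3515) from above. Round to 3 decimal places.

0.017

With mean and variance of each term known, Chebyshev's inequality bounds the deviation of the sum (or sample mean).
Var(S) = n·Var(T_i) = 1831·113 = 206903.
Chebyshev: Pr(|S − 1831·21| ≥ 3515) ≤ Var(S)/3515² = 206903/12355225 = 0.0167.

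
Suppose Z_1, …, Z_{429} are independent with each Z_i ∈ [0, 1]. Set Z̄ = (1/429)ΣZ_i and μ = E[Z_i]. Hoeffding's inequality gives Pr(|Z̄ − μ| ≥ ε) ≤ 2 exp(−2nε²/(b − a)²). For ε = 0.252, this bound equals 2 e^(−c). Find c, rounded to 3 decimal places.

c = 2nε²/(b − a)² = 2·429·0.252² / 1² = 54.4864.

54.486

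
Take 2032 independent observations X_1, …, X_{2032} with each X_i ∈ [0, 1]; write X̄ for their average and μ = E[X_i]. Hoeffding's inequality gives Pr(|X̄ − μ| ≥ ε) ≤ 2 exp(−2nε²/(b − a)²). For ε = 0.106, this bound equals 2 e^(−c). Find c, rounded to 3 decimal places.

c = 2nε²/(b − a)² = 2·2032·0.106² / 1² = 45.6631.

45.663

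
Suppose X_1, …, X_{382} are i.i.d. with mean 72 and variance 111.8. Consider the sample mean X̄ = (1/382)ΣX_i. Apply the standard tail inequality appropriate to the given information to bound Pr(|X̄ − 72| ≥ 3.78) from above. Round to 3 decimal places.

0.020

With mean and variance of each term known, Chebyshev's inequality bounds the deviation of the sum (or sample mean).
Var(X̄) = Var(X_i)/n = 111.8/382 = 0.29267.
Chebyshev: Pr(|X̄ − 72| ≥ 3.78) ≤ Var(X̄)/(3.78)² = 111.8/(382·3.78²) = 0.0205.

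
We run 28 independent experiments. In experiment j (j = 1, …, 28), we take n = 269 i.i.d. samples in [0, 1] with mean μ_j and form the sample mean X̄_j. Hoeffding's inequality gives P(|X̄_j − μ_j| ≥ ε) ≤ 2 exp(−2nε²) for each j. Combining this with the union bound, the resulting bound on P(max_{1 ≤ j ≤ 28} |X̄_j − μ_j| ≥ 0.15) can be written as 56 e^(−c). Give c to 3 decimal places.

12.105

Union bound over the 28 events: P(max_{1 ≤ j ≤ 28} |X̄_j − μ_j| ≥ 0.15) ≤ 28·2·exp(−2nε²) = 56 exp(−2·269·0.15²).
So c = 2·269·0.15² = 12.1050.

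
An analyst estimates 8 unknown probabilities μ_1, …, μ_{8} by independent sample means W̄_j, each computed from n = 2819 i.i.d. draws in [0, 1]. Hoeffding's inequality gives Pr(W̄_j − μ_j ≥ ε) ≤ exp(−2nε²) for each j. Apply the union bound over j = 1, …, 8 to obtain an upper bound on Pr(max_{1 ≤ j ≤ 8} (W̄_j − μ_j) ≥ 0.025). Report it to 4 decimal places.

0.2359

Per-experiment Hoeffding bound: exp(−2·2819·0.025²) = exp(−3.52375) = 0.029489.
Union bound over 8 events: 8·0.029489 = 0.23591.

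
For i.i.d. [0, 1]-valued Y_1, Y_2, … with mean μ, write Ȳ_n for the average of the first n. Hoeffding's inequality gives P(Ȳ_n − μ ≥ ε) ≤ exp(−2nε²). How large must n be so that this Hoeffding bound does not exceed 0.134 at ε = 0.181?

Require exp(−2nε²) ≤ 0.134, i.e. 2nε² ≥ ln(1/0.134) = 2.009915.
So n ≥ 2.009915 / (2·0.181²) = 30.675.
The smallest integer n is 31.

31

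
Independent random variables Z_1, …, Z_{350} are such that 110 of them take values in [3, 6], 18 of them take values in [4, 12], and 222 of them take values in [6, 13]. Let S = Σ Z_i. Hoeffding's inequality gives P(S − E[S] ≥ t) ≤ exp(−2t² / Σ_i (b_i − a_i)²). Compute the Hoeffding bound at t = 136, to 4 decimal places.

0.0584

Σ(b_i − a_i)² = 110·3² + 18·8² + 222·7² = 13020.
Exponent = 2·136² / 13020 = 2.84117.
Bound = exp(−2.84117) = 0.05836.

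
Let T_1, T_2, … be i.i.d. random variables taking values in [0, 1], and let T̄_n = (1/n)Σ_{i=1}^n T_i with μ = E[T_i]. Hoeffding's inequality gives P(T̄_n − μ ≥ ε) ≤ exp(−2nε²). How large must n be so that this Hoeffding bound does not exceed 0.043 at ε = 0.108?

135

Require exp(−2nε²) ≤ 0.043, i.e. 2nε² ≥ ln(1/0.043) = 3.146555.
So n ≥ 3.146555 / (2·0.108²) = 134.883.
The smallest integer n is 135.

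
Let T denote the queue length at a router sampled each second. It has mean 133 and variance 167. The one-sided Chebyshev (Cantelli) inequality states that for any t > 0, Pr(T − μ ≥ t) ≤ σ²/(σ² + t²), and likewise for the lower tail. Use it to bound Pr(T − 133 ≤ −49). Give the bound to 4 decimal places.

0.0650

Here σ² = 167 and t = 49, so σ² + t² = 2568.
Cantelli's bound: 167/2568 = 0.0650.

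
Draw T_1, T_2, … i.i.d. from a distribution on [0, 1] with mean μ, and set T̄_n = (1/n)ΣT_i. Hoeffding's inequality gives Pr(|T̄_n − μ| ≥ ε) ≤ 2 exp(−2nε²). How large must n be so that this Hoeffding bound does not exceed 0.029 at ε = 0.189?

60

Require 2·exp(−2nε²) ≤ 0.029, i.e. 2nε² ≥ ln(2/0.029) = 4.233607.
So n ≥ 4.233607 / (2·0.189²) = 59.259.
The smallest integer n is 60.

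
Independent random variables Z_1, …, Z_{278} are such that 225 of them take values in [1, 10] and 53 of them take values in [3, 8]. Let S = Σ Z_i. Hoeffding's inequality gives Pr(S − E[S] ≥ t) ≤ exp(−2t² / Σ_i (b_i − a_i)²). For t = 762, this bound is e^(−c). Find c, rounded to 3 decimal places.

Σ(b_i − a_i)² = 225·9² + 53·5² = 19550.
c = 2t² / 19550 = 2·762² / 19550 = 59.4009.

59.401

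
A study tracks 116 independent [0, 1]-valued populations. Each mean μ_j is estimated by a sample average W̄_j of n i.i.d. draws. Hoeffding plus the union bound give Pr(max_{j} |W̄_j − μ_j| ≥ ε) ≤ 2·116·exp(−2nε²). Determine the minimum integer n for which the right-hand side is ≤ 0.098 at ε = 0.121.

266

Need 2·116·exp(−2nε²) ≤ 0.098, i.e. exp(−2nε²) ≤ 0.098/232.
So 2nε² ≥ ln(232/0.098) = 7.769525.
Hence n ≥ 7.769525/(2·0.121²) = 265.335.
The smallest integer n is 266.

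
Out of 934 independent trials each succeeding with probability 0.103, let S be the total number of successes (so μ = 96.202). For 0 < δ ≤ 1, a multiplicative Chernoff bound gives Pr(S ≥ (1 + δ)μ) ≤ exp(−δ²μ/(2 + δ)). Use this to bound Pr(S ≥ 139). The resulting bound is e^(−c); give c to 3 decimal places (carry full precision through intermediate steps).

7.788

Write 139 = (1 + δ)μ, so δ = 139/96.202 − 1 = 0.4448764…
Then the exponent is δ²μ/(2 + δ) = (139 − μ)² / (μ·(2 + δ)) = 7.787641.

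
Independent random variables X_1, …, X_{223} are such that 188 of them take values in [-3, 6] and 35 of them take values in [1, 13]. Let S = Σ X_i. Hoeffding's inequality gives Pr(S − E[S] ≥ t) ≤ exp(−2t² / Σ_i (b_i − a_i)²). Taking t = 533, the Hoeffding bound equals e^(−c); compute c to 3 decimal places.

Σ(b_i − a_i)² = 188·9² + 35·12² = 20268.
c = 2t² / 20268 = 2·533² / 20268 = 28.0333.

28.033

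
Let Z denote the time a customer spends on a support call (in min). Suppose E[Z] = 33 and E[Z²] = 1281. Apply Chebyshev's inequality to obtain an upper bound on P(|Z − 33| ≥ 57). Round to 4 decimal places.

0.0591

Var(Z) = E[Z²] − (E[Z])² = 1281 − 1089 = 192.
Chebyshev's inequality: P(|Z − μ| ≥ t) ≤ Var(Z)/t² = 192/3249 = 0.0591.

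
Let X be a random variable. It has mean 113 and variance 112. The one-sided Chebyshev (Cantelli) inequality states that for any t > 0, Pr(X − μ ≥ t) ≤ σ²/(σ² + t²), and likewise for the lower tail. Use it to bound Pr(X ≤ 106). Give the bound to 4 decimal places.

0.6957

Here σ² = 112 and t = 7, so σ² + t² = 161.
Cantelli's bound: 112/161 = 0.6957.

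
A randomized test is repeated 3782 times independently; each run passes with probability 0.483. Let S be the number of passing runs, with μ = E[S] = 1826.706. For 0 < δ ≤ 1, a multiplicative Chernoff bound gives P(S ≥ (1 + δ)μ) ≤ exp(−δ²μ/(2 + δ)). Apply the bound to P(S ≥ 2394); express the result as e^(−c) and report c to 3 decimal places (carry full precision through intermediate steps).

76.248

Write 2394 = (1 + δ)μ, so δ = 2394/1826.706 − 1 = 0.3105557…
Then the exponent is δ²μ/(2 + δ) = (2394 − μ)² / (μ·(2 + δ)) = 76.248495.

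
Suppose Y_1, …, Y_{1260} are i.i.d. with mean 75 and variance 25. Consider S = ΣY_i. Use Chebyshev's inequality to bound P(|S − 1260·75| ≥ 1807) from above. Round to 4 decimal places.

Var(S) = n·Var(Y_i) = 1260·25 = 31500.
Chebyshev: P(|S − 1260·75| ≥ 1807) ≤ Var(S)/1807² = 31500/3265249 = 0.0096.

0.0096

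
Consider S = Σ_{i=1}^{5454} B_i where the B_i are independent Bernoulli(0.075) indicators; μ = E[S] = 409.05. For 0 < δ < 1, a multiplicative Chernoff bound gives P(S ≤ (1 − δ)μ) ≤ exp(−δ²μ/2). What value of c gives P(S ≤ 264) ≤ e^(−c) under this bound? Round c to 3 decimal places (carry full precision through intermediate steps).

Write 264 = (1 − δ)μ, so δ = 1 − 264/409.05 = 0.3546021…
Then the exponent is δ²μ/2 = (μ − 264)²/(2μ) = 25.717519.

25.718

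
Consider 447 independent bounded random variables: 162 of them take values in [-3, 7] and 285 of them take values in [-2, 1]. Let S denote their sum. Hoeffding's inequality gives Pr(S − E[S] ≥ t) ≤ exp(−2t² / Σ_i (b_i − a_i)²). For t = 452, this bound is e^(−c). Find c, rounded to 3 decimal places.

Σ(b_i − a_i)² = 162·10² + 285·3² = 18765.
c = 2t² / 18765 = 2·452² / 18765 = 21.7750.

21.775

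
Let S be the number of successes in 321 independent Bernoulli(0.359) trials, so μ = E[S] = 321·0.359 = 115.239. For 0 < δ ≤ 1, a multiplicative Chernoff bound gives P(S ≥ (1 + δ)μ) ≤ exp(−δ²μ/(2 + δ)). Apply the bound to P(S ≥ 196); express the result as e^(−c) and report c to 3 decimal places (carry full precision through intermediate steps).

Write 196 = (1 + δ)μ, so δ = 196/115.239 − 1 = 0.7008131…
Then the exponent is δ²μ/(2 + δ) = (196 − μ)² / (μ·(2 + δ)) = 20.956047.

20.956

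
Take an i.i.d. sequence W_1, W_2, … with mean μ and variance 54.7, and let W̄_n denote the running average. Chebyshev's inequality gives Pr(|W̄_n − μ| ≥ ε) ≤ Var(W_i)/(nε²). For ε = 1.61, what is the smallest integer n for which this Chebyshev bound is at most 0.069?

306

Require 54.7/(n·1.61²) ≤ 0.069, i.e. n ≥ 54.7/(0.069·1.61²) = 305.835.
The smallest integer n is 306.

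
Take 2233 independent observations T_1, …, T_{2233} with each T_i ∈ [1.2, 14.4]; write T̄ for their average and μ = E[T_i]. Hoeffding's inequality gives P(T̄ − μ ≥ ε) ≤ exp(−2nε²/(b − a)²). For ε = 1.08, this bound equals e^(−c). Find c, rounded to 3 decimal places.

c = 2nε²/(b − a)² = 2·2233·1.08² / 13.2² = 29.8964.

29.896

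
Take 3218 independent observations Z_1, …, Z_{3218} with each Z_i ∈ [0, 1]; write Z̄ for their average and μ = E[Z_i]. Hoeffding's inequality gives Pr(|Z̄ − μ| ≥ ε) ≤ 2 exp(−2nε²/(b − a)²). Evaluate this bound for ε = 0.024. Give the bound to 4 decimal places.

0.0491

Exponent: 2nε²/(b − a)² = 2·3218·0.024² / 1² = 3.70714.
Bound = 2·exp(−3.70714) = 0.04910.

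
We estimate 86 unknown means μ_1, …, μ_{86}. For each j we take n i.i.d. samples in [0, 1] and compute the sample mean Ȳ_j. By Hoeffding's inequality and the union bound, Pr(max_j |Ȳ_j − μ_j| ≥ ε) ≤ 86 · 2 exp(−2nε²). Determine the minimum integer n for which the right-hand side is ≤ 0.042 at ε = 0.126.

Need 2·86·exp(−2nε²) ≤ 0.042, i.e. exp(−2nε²) ≤ 0.042/172.
So 2nε² ≥ ln(172/0.042) = 8.317580.
Hence n ≥ 8.317580/(2·0.126²) = 261.955.
The smallest integer n is 262.

262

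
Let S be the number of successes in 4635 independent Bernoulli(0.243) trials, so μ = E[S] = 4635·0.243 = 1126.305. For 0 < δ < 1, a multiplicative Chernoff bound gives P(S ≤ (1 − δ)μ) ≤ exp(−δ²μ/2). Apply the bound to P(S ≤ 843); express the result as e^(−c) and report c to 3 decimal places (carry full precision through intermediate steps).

Write 843 = (1 − δ)μ, so δ = 1 − 843/1126.305 = 0.2515349…
Then the exponent is δ²μ/2 = (μ − 843)²/(2μ) = 35.630545.

35.631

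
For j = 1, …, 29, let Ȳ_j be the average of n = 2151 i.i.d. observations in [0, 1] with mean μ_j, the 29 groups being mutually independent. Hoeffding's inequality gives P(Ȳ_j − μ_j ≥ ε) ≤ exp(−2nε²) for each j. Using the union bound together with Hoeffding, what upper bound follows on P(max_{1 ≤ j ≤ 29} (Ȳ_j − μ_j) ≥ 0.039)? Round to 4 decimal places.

Per-experiment Hoeffding bound: exp(−2·2151·0.039²) = exp(−6.54334) = 0.0014397.
Union bound over 29 events: 29·0.0014397 = 0.04175.

0.0418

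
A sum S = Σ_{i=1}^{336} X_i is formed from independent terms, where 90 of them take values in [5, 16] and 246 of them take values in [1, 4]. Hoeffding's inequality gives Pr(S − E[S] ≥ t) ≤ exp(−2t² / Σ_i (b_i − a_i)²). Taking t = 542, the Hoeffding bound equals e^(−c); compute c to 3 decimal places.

Σ(b_i − a_i)² = 90·11² + 246·3² = 13104.
c = 2t² / 13104 = 2·542² / 13104 = 44.8358.

44.836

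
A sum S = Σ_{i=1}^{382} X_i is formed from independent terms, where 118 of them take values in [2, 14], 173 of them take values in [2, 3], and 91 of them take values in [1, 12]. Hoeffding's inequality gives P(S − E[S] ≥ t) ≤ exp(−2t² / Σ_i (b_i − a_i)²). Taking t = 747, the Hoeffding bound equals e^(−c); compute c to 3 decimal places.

Σ(b_i − a_i)² = 118·12² + 173·1² + 91·11² = 28176.
c = 2t² / 28176 = 2·747² / 28176 = 39.6088.

39.609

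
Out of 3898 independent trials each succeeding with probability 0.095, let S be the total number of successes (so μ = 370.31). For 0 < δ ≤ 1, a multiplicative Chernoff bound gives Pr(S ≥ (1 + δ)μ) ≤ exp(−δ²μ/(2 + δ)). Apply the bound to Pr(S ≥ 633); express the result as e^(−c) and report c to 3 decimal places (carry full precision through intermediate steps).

68.778

Write 633 = (1 + δ)μ, so δ = 633/370.31 − 1 = 0.7093786…
Then the exponent is δ²μ/(2 + δ) = (633 − μ)² / (μ·(2 + δ)) = 68.778380.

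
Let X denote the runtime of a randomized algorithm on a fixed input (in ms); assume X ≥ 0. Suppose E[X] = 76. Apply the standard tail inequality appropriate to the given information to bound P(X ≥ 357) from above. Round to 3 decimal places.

0.213

Only the mean of a non-negative variable is known, so Markov's inequality is the applicable tail bound.
Markov's inequality: for a non-negative random variable, P(X ≥ a) ≤ E[X]/a.
Here E[X] = 76 and a = 357, so the bound is 76/357 = 0.2129.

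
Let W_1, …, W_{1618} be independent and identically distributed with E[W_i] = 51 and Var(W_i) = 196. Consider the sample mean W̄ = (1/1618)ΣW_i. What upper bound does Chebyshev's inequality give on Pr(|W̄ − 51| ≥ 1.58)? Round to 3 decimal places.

Var(W̄) = Var(W_i)/n = 196/1618 = 0.12114.
Chebyshev: Pr(|W̄ − 51| ≥ 1.58) ≤ Var(W̄)/(1.58)² = 196/(1618·1.58²) = 0.0485.

0.049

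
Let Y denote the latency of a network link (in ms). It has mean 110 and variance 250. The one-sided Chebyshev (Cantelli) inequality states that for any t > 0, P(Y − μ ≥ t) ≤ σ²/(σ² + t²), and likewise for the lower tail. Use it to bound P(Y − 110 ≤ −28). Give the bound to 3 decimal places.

Here σ² = 250 and t = 28, so σ² + t² = 1034.
Cantelli's bound: 250/1034 = 0.2418.

0.242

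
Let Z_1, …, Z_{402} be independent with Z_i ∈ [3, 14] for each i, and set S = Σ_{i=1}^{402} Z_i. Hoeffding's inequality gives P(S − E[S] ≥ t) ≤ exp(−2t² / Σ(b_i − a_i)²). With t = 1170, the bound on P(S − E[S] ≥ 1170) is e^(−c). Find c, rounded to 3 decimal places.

56.285

Σ(b_i − a_i)² = 402·(11)² = 48642.
c = 2t²/48642 = 2·1170²/48642 = 56.2847.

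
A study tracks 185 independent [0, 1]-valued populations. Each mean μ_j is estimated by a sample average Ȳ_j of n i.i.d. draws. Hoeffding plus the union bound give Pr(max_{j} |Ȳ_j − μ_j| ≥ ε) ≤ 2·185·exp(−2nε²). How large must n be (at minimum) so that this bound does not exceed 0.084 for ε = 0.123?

278

Need 2·185·exp(−2nε²) ≤ 0.084, i.e. exp(−2nε²) ≤ 0.084/370.
So 2nε² ≥ ln(370/0.084) = 8.390441.
Hence n ≥ 8.390441/(2·0.123²) = 277.297.
The smallest integer n is 278.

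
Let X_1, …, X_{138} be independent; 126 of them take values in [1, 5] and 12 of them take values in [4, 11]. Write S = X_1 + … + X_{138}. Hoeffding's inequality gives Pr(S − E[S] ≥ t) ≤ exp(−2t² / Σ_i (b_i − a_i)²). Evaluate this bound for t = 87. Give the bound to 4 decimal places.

Σ(b_i − a_i)² = 126·4² + 12·7² = 2604.
Exponent = 2·87² / 2604 = 5.81336.
Bound = exp(−5.81336) = 0.00299.

0.0030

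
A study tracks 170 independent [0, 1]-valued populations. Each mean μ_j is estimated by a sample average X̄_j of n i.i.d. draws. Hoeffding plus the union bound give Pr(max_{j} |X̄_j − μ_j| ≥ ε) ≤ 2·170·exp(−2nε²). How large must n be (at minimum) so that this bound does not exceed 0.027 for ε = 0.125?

Need 2·170·exp(−2nε²) ≤ 0.027, i.e. exp(−2nε²) ≤ 0.027/340.
So 2nε² ≥ ln(340/0.027) = 9.440864.
Hence n ≥ 9.440864/(2·0.125²) = 302.108.
The smallest integer n is 303.

303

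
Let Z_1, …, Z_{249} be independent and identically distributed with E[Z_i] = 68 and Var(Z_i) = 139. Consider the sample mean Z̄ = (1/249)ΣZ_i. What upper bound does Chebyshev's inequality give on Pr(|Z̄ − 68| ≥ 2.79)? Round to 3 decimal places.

Var(Z̄) = Var(Z_i)/n = 139/249 = 0.55823.
Chebyshev: Pr(|Z̄ − 68| ≥ 2.79) ≤ Var(Z̄)/(2.79)² = 139/(249·2.79²) = 0.0717.

0.072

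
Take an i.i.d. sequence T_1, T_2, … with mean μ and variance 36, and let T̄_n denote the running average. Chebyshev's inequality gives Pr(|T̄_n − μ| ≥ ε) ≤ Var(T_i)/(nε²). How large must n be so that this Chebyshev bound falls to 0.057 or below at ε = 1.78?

Require 36/(n·1.78²) ≤ 0.057, i.e. n ≥ 36/(0.057·1.78²) = 199.337.
The smallest integer n is 200.

200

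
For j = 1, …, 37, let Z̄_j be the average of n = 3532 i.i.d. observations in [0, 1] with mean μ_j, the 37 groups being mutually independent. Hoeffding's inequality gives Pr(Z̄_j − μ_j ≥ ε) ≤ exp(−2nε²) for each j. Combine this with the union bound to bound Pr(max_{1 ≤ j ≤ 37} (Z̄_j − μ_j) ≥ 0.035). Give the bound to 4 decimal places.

Per-experiment Hoeffding bound: exp(−2·3532·0.035²) = exp(−8.65340) = 0.00017453.
Union bound over 37 events: 37·0.00017453 = 0.00646.

0.0065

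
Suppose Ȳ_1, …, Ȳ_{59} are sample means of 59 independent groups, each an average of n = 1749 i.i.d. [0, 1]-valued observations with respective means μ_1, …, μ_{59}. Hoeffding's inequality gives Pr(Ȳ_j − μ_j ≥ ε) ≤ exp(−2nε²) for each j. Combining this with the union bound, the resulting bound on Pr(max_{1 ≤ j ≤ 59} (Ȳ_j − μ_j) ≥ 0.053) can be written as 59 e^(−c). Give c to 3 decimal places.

9.826

Union bound over the 59 events: Pr(max_{1 ≤ j ≤ 59} (Ȳ_j − μ_j) ≥ 0.053) ≤ 59·exp(−2nε²) = 59 exp(−2·1749·0.053²).
So c = 2·1749·0.053² = 9.8259.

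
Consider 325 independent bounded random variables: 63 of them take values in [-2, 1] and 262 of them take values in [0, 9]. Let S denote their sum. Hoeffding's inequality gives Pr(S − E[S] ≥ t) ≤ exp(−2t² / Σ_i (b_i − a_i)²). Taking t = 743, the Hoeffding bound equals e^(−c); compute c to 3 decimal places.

Σ(b_i − a_i)² = 63·3² + 262·9² = 21789.
c = 2t² / 21789 = 2·743² / 21789 = 50.6723.

50.672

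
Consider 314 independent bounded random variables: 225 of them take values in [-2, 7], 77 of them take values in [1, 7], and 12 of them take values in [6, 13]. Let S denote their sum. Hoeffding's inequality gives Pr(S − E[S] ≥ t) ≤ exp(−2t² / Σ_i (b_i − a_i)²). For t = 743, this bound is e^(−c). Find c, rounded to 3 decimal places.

Σ(b_i − a_i)² = 225·9² + 77·6² + 12·7² = 21585.
c = 2t² / 21585 = 2·743² / 21585 = 51.1512.

51.151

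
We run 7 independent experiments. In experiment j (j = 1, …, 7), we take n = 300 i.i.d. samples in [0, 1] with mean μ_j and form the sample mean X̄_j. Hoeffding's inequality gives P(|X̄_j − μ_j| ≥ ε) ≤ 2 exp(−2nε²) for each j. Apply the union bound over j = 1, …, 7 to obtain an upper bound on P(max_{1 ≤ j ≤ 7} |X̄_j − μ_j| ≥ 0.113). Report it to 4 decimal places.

0.0066

Per-experiment Hoeffding bound: 2·exp(−2·300·0.113²) = 2·exp(−7.66140) = 0.0009413.
Union bound over 7 events: 7·0.0009413 = 0.00659.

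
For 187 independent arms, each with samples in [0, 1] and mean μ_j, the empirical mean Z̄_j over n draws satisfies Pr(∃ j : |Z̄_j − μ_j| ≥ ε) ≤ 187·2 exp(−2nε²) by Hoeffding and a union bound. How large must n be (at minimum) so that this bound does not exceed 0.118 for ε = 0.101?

396

Need 2·187·exp(−2nε²) ≤ 0.118, i.e. exp(−2nε²) ≤ 0.118/374.
So 2nε² ≥ ln(374/0.118) = 8.061326.
Hence n ≥ 8.061326/(2·0.101²) = 395.124.
The smallest integer n is 396.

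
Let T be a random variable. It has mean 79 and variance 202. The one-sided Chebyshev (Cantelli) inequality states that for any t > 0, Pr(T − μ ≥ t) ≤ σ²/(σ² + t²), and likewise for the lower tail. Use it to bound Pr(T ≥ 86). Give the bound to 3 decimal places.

Here σ² = 202 and t = 7, so σ² + t² = 251.
Cantelli's bound: 202/251 = 0.8048.

0.805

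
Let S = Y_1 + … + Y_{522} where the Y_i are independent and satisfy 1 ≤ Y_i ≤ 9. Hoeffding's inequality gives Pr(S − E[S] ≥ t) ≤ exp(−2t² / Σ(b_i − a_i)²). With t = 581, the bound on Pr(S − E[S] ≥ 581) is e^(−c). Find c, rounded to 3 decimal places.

Σ(b_i − a_i)² = 522·(8)² = 33408.
c = 2t²/33408 = 2·581²/33408 = 20.2084.

20.208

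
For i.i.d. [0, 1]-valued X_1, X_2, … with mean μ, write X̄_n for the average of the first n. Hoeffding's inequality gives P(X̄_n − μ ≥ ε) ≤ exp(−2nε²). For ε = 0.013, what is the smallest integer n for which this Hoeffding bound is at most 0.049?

8923

Require exp(−2nε²) ≤ 0.049, i.e. 2nε² ≥ ln(1/0.049) = 3.015935.
So n ≥ 3.015935 / (2·0.013²) = 8922.885.
The smallest integer n is 8923.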